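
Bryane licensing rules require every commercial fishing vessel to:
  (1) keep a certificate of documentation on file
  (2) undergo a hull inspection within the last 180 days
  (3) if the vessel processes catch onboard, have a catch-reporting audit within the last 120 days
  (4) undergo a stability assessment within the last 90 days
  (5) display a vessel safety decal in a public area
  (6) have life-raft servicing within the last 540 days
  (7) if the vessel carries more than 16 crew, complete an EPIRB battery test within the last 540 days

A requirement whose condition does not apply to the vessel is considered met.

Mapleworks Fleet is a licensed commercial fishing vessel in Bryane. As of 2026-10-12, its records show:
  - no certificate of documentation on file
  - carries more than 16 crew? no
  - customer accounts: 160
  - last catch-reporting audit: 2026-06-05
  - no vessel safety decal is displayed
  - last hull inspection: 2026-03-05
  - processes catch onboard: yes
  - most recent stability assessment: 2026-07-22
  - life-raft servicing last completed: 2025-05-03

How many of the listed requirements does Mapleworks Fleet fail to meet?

1. certificate of documentation absent → not met
2. hull inspection 221 days ago vs limit 180 → not met
3. condition 'processes catch onboard' holds; catch-reporting audit 129 days ago vs limit 120 → not met
4. stability assessment 82 days ago vs limit 90 → met
5. vessel safety decal absent → not met
6. life-raft servicing 527 days ago vs limit 540 → met
7. condition 'carries more than 16 crew' does not hold → requirement n/a → met
Not met: 4 of 7

4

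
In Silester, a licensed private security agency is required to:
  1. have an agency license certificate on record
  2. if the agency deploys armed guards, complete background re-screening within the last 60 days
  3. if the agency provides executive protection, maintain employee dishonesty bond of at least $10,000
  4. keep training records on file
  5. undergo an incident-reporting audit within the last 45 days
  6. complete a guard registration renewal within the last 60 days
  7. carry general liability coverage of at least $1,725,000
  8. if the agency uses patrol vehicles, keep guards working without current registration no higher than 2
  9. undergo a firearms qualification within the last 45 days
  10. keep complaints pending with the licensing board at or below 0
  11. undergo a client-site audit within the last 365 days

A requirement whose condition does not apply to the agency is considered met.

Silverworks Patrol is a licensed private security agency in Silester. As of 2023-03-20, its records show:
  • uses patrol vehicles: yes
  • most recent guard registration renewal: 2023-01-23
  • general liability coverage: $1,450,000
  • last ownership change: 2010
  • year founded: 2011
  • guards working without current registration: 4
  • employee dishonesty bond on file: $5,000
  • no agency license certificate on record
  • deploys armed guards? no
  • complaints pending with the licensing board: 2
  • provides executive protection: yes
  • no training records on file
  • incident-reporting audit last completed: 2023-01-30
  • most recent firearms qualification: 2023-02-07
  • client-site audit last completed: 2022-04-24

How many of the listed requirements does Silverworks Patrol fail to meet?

7

1. agency license certificate absent → not met
2. condition 'deploys armed guards' does not hold → requirement n/a → met
3. condition 'provides executive protection' holds; employee dishonesty bond $5,000 < $10,000 → not met
4. training records absent → not met
5. incident-reporting audit 49 days ago vs limit 45 → not met
6. guard registration renewal 56 days ago vs limit 60 → met
7. general liability coverage $1,450,000 < $1,725,000 → not met
8. condition 'uses patrol vehicles' holds; guards working without current registration 4 > 2 → not met
9. firearms qualification 41 days ago vs limit 45 → met
10. complaints pending with the licensing board 2 > 0 → not met
11. client-site audit 330 days ago vs limit 365 → met
Not met: 7 of 11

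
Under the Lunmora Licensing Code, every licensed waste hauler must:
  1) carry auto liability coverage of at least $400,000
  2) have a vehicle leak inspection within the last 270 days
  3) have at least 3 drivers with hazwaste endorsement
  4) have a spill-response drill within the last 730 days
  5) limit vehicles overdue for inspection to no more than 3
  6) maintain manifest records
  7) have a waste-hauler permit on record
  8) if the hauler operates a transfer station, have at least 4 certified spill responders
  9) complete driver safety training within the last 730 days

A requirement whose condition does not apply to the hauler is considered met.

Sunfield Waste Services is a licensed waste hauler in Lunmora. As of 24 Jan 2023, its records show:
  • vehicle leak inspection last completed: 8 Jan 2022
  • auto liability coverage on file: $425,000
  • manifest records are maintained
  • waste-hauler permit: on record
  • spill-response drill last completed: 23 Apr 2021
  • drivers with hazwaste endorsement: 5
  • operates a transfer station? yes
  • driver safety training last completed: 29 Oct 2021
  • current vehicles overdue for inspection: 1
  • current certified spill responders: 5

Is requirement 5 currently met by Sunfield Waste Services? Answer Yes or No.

Yes

5. vehicles overdue for inspection 1 ≤ 3 → met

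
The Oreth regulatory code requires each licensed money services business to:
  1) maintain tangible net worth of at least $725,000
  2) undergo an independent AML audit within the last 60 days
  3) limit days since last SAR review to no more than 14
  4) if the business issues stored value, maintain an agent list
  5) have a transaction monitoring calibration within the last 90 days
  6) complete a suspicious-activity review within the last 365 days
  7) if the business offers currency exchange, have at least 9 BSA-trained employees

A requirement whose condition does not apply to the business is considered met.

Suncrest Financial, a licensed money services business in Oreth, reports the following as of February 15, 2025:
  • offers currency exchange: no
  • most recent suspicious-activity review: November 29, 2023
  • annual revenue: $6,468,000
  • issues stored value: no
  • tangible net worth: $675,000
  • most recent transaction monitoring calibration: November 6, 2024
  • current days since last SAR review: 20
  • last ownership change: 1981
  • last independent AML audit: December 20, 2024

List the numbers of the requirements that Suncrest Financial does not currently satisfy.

1. tangible net worth $675,000 < $725,000 → not met
2. independent AML audit 57 days ago vs limit 60 → met
3. days since last SAR review 20 > 14 → not met
4. condition 'issues stored value' does not hold → requirement n/a → met
5. transaction monitoring calibration 101 days ago vs limit 90 → not met
6. suspicious-activity review 444 days ago vs limit 365 → not met
7. condition 'offers currency exchange' does not hold → requirement n/a → met
Not met: 1, 3, 5, 6

1, 3, 5, 6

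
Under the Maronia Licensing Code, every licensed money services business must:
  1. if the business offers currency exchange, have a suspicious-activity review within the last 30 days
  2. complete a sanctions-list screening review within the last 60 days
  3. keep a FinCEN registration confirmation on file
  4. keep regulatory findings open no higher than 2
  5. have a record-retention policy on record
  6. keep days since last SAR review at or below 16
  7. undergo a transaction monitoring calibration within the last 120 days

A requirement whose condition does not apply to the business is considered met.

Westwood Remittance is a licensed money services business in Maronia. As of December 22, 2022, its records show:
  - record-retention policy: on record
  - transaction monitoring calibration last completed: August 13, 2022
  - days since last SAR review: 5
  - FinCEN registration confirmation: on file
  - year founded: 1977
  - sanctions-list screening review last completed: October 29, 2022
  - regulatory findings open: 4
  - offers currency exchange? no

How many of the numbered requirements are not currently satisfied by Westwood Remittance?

2

1. condition 'offers currency exchange' does not hold → requirement n/a → met
2. sanctions-list screening review 54 days ago vs limit 60 → met
3. FinCEN registration confirmation present → met
4. regulatory findings open 4 > 2 → not met
5. record-retention policy present → met
6. days since last SAR review 5 ≤ 16 → met
7. transaction monitoring calibration 131 days ago vs limit 120 → not met
Not met: 2 of 7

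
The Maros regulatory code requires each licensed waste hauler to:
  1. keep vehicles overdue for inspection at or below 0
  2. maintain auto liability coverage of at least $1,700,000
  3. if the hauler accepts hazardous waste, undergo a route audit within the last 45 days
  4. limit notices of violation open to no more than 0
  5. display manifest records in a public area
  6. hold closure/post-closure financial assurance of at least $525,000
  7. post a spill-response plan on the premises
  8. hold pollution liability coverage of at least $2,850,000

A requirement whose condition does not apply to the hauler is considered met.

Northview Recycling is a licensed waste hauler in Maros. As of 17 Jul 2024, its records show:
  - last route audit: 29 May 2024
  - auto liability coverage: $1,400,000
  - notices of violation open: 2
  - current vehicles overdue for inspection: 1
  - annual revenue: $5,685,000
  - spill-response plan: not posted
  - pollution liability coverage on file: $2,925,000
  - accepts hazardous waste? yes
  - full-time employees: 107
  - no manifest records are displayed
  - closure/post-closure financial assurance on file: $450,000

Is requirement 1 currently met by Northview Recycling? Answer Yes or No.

1. vehicles overdue for inspection 1 > 0 → not met

No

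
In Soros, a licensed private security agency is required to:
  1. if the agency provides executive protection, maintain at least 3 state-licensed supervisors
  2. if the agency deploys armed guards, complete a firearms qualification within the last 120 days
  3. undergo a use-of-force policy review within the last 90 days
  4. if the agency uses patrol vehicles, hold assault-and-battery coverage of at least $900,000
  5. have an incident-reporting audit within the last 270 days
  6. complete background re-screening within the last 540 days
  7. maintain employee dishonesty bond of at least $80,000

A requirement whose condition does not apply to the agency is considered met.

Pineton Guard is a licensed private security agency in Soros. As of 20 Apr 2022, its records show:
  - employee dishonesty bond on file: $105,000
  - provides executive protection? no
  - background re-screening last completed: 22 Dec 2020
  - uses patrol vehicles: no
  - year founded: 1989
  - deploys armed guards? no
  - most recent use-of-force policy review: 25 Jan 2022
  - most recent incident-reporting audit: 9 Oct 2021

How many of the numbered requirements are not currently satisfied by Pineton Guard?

0

1. condition 'provides executive protection' does not hold → requirement n/a → met
2. condition 'deploys armed guards' does not hold → requirement n/a → met
3. use-of-force policy review 85 days ago vs limit 90 → met
4. condition 'uses patrol vehicles' does not hold → requirement n/a → met
5. incident-reporting audit 193 days ago vs limit 270 → met
6. background re-screening 484 days ago vs limit 540 → met
7. employee dishonesty bond $105,000 ≥ $80,000 → met
Not met: 0 of 7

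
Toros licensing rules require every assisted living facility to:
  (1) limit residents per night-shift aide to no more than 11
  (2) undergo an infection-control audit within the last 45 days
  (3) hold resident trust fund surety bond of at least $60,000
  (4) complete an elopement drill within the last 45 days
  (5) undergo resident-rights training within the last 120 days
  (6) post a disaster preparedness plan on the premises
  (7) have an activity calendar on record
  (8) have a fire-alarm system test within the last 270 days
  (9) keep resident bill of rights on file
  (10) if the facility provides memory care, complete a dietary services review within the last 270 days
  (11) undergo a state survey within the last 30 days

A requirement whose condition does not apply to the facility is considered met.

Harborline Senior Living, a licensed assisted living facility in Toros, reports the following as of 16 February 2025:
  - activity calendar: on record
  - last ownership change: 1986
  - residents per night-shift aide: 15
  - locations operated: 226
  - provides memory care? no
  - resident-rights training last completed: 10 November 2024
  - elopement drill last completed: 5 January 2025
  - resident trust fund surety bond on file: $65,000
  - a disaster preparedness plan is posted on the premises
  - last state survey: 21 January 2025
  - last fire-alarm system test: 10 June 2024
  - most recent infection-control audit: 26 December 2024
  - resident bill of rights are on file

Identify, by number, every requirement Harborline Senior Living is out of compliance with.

1. residents per night-shift aide 15 > 11 → not met
2. infection-control audit 52 days ago vs limit 45 → not met
3. resident trust fund surety bond $65,000 ≥ $60,000 → met
4. elopement drill 42 days ago vs limit 45 → met
5. resident-rights training 98 days ago vs limit 120 → met
6. disaster preparedness plan present → met
7. activity calendar present → met
8. fire-alarm system test 251 days ago vs limit 270 → met
9. resident bill of rights present → met
10. condition 'provides memory care' does not hold → requirement n/a → met
11. state survey 26 days ago vs limit 30 → met
Not met: 1, 2

1, 2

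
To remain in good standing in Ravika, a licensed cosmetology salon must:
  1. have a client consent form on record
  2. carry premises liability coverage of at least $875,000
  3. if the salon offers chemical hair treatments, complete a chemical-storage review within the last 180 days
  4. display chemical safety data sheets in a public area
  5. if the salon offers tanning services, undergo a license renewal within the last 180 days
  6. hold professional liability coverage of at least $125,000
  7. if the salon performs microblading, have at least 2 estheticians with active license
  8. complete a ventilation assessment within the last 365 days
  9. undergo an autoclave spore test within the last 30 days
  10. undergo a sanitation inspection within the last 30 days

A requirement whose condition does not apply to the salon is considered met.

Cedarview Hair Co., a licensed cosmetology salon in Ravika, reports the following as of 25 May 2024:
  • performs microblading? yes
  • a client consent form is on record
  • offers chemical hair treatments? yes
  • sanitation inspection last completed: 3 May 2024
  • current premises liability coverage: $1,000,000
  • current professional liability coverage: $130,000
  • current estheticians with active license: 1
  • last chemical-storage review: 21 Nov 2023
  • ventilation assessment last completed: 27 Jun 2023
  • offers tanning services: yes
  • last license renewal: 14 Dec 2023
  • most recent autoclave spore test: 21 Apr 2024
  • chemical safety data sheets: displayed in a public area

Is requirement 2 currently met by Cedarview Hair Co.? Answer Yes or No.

2. premises liability coverage $1,000,000 ≥ $875,000 → met

Yes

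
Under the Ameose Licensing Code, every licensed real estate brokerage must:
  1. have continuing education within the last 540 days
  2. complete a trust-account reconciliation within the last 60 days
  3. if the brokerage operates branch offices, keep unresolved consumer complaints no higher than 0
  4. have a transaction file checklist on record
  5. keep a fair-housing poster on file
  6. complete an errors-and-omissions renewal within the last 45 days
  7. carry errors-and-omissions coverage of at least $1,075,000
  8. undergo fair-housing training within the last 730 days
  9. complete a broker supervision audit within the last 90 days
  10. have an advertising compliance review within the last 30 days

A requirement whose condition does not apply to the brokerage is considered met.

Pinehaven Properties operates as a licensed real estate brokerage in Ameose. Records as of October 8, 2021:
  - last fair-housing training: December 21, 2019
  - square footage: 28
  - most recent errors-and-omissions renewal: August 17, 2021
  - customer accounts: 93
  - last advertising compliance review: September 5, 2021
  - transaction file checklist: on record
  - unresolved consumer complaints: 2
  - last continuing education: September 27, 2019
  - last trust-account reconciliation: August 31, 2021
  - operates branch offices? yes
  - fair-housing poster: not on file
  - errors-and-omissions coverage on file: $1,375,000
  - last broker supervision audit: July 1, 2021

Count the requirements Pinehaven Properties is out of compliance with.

1. continuing education 742 days ago vs limit 540 → not met
2. trust-account reconciliation 38 days ago vs limit 60 → met
3. condition 'operates branch offices' holds; unresolved consumer complaints 2 > 0 → not met
4. transaction file checklist present → met
5. fair-housing poster absent → not met
6. errors-and-omissions renewal 52 days ago vs limit 45 → not met
7. errors-and-omissions coverage $1,375,000 ≥ $1,075,000 → met
8. fair-housing training 657 days ago vs limit 730 → met
9. broker supervision audit 99 days ago vs limit 90 → not met
10. advertising compliance review 33 days ago vs limit 30 → not met
Not met: 6 of 10

6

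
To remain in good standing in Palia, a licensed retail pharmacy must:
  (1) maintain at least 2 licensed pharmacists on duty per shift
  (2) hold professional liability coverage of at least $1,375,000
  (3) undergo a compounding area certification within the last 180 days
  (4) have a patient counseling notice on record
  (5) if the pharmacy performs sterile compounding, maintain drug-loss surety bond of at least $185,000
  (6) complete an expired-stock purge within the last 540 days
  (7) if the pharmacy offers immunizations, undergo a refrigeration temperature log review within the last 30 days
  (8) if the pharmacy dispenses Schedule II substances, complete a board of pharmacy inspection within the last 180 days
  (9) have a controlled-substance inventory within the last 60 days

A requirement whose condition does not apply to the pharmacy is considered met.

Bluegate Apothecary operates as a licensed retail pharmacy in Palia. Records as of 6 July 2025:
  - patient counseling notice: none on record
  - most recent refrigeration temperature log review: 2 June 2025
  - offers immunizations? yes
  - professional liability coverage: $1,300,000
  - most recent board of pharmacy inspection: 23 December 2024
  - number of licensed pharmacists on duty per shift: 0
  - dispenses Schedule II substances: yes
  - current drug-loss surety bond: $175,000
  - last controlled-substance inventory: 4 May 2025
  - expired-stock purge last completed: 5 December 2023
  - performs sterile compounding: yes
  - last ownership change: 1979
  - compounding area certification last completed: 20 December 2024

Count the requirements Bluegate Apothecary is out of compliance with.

1. licensed pharmacists on duty per shift 0 < 2 → not met
2. professional liability coverage $1,300,000 < $1,375,000 → not met
3. compounding area certification 198 days ago vs limit 180 → not met
4. patient counseling notice absent → not met
5. condition 'performs sterile compounding' holds; drug-loss surety bond $175,000 < $185,000 → not met
6. expired-stock purge 579 days ago vs limit 540 → not met
7. condition 'offers immunizations' holds; refrigeration temperature log review 34 days ago vs limit 30 → not met
8. condition 'dispenses Schedule II substances' holds; board of pharmacy inspection 195 days ago vs limit 180 → not met
9. controlled-substance inventory 63 days ago vs limit 60 → not met
Not met: 9 of 9

9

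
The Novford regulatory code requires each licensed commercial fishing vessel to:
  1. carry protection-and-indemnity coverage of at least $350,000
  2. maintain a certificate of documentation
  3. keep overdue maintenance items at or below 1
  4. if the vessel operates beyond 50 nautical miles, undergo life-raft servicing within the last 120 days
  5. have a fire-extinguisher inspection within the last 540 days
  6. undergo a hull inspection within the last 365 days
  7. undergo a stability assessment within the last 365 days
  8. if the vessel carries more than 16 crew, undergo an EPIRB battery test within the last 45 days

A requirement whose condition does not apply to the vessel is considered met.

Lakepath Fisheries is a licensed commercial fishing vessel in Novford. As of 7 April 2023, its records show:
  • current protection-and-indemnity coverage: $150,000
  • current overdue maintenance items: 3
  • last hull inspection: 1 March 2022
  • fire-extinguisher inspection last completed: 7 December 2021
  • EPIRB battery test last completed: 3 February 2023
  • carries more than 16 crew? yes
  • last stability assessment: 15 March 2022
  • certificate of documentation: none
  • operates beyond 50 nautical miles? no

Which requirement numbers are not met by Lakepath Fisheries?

1, 2, 3, 6, 7, 8

1. protection-and-indemnity coverage $150,000 < $350,000 → not met
2. certificate of documentation absent → not met
3. overdue maintenance items 3 > 1 → not met
4. condition 'operates beyond 50 nautical miles' does not hold → requirement n/a → met
5. fire-extinguisher inspection 486 days ago vs limit 540 → met
6. hull inspection 402 days ago vs limit 365 → not met
7. stability assessment 388 days ago vs limit 365 → not met
8. condition 'carries more than 16 crew' holds; EPIRB battery test 63 days ago vs limit 45 → not met
Not met: 1, 2, 3, 6, 7, 8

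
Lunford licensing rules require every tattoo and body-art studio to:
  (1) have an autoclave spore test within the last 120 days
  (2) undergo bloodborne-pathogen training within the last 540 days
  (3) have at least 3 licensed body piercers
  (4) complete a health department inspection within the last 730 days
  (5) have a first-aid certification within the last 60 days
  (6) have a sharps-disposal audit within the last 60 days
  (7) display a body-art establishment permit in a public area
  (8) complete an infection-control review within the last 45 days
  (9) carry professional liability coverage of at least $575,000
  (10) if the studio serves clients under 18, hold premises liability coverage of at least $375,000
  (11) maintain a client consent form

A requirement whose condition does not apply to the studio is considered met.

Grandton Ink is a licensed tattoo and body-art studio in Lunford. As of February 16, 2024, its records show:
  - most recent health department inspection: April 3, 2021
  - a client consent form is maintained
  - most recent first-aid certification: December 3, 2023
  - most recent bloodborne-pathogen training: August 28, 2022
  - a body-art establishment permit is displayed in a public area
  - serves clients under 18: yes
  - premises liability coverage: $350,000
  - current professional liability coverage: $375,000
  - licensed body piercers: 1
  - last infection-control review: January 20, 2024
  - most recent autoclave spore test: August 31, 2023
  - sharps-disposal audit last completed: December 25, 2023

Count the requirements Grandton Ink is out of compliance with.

6

1. autoclave spore test 169 days ago vs limit 120 → not met
2. bloodborne-pathogen training 537 days ago vs limit 540 → met
3. licensed body piercers 1 < 3 → not met
4. health department inspection 1049 days ago vs limit 730 → not met
5. first-aid certification 75 days ago vs limit 60 → not met
6. sharps-disposal audit 53 days ago vs limit 60 → met
7. body-art establishment permit present → met
8. infection-control review 27 days ago vs limit 45 → met
9. professional liability coverage $375,000 < $575,000 → not met
10. condition 'serves clients under 18' holds; premises liability coverage $350,000 < $375,000 → not met
11. client consent form present → met
Not met: 6 of 11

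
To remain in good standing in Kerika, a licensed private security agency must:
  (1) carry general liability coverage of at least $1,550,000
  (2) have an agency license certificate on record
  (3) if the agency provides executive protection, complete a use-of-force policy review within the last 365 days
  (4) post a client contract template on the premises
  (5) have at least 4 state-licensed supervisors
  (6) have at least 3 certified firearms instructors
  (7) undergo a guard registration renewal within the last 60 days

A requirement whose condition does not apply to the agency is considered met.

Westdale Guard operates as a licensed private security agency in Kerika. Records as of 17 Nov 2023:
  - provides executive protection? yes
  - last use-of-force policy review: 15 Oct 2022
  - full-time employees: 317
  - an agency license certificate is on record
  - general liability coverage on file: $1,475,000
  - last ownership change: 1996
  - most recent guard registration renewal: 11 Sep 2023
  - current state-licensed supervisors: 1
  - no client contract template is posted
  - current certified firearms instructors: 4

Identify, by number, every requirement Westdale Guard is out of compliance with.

1. general liability coverage $1,475,000 < $1,550,000 → not met
2. agency license certificate present → met
3. condition 'provides executive protection' holds; use-of-force policy review 398 days ago vs limit 365 → not met
4. client contract template absent → not met
5. state-licensed supervisors 1 < 4 → not met
6. certified firearms instructors 4 ≥ 3 → met
7. guard registration renewal 67 days ago vs limit 60 → not met
Not met: 1, 3, 4, 5, 7

1, 3, 4, 5, 7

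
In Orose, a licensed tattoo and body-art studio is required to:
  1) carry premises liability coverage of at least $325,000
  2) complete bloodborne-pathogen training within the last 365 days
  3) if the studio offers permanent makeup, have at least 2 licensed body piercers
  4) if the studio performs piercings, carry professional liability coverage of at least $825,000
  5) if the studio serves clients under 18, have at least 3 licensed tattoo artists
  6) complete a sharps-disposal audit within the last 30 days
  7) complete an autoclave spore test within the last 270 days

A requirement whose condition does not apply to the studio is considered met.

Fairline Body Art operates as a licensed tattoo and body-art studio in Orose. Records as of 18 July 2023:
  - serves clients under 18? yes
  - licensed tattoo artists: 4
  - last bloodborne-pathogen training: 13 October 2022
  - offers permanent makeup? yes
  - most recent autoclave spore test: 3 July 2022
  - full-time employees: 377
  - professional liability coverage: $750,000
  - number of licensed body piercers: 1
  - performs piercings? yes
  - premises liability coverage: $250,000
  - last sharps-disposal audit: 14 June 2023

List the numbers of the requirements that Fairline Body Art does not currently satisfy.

1. premises liability coverage $250,000 < $325,000 → not met
2. bloodborne-pathogen training 278 days ago vs limit 365 → met
3. condition 'offers permanent makeup' holds; licensed body piercers 1 < 2 → not met
4. condition 'performs piercings' holds; professional liability coverage $750,000 < $825,000 → not met
5. condition 'serves clients under 18' holds; licensed tattoo artists 4 ≥ 3 → met
6. sharps-disposal audit 34 days ago vs limit 30 → not met
7. autoclave spore test 380 days ago vs limit 270 → not met
Not met: 1, 3, 4, 6, 7

1, 3, 4, 6, 7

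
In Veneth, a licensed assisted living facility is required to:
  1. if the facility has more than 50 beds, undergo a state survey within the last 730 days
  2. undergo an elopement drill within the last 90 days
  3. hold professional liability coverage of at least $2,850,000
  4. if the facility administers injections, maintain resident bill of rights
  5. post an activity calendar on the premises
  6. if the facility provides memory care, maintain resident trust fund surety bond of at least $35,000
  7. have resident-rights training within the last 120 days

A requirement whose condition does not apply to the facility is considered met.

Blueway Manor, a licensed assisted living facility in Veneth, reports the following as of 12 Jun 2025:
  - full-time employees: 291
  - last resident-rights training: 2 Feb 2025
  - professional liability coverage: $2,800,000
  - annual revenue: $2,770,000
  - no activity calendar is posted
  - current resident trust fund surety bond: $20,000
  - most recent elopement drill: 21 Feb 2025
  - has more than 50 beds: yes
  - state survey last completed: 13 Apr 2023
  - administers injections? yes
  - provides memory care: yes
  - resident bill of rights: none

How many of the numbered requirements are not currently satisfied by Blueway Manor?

7

1. condition 'has more than 50 beds' holds; state survey 791 days ago vs limit 730 → not met
2. elopement drill 111 days ago vs limit 90 → not met
3. professional liability coverage $2,800,000 < $2,850,000 → not met
4. condition 'administers injections' holds; resident bill of rights absent → not met
5. activity calendar absent → not met
6. condition 'provides memory care' holds; resident trust fund surety bond $20,000 < $35,000 → not met
7. resident-rights training 130 days ago vs limit 120 → not met
Not met: 7 of 7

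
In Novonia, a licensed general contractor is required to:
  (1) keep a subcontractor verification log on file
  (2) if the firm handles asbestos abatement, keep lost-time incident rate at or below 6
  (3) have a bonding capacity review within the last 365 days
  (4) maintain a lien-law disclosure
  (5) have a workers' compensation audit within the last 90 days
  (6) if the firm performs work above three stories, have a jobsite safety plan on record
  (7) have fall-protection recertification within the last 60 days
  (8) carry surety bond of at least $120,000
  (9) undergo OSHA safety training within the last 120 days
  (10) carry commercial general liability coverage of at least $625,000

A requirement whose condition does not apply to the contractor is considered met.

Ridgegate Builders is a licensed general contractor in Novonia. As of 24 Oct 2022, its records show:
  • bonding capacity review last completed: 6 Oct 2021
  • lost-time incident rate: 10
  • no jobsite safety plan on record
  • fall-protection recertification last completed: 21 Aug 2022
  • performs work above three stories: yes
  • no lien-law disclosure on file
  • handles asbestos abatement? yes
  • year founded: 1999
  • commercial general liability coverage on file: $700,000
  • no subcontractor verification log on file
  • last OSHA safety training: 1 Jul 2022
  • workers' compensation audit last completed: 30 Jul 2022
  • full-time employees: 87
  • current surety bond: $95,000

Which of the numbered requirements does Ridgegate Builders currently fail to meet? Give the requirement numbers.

1, 2, 3, 4, 6, 7, 8

1. subcontractor verification log absent → not met
2. condition 'handles asbestos abatement' holds; lost-time incident rate 10 > 6 → not met
3. bonding capacity review 383 days ago vs limit 365 → not met
4. lien-law disclosure absent → not met
5. workers' compensation audit 86 days ago vs limit 90 → met
6. condition 'performs work above three stories' holds; jobsite safety plan absent → not met
7. fall-protection recertification 64 days ago vs limit 60 → not met
8. surety bond $95,000 < $120,000 → not met
9. OSHA safety training 115 days ago vs limit 120 → met
10. commercial general liability coverage $700,000 ≥ $625,000 → met
Not met: 1, 2, 3, 4, 6, 7, 8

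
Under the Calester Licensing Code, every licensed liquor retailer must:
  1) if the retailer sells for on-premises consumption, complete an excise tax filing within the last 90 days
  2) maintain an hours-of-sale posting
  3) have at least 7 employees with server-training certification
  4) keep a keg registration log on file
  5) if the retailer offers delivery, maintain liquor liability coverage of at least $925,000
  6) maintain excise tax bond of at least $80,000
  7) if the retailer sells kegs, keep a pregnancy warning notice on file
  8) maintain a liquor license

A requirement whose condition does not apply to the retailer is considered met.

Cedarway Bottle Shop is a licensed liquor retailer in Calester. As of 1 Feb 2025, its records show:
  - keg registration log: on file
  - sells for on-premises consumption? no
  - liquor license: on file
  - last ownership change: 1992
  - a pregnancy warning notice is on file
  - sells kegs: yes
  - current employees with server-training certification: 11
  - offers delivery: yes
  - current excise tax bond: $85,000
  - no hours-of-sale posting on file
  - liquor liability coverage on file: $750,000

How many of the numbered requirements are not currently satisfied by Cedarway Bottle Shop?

1. condition 'sells for on-premises consumption' does not hold → requirement n/a → met
2. hours-of-sale posting absent → not met
3. employees with server-training certification 11 ≥ 7 → met
4. keg registration log present → met
5. condition 'offers delivery' holds; liquor liability coverage $750,000 < $925,000 → not met
6. excise tax bond $85,000 ≥ $80,000 → met
7. condition 'sells kegs' holds; pregnancy warning notice present → met
8. liquor license present → met
Not met: 2 of 8

2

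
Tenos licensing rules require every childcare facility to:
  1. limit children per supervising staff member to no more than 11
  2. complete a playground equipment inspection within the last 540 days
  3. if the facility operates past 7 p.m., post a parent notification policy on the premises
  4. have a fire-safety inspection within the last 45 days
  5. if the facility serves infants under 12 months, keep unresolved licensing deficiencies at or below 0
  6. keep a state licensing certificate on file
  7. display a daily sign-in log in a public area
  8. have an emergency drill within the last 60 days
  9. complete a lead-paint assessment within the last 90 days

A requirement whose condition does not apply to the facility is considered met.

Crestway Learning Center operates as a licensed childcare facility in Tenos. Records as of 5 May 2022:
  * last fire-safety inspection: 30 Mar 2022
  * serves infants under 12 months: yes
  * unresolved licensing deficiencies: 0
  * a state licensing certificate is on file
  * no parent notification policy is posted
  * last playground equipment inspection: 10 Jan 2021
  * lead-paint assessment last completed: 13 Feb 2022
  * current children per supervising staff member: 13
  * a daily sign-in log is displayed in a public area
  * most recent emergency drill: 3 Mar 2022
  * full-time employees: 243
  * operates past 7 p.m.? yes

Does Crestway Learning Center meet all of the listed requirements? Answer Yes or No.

No

1. children per supervising staff member 13 > 11 → not met
2. playground equipment inspection 480 days ago vs limit 540 → met
3. condition 'operates past 7 p.m.' holds; parent notification policy absent → not met
4. fire-safety inspection 36 days ago vs limit 45 → met
5. condition 'serves infants under 12 months' holds; unresolved licensing deficiencies 0 ≤ 0 → met
6. state licensing certificate present → met
7. daily sign-in log present → met
8. emergency drill 63 days ago vs limit 60 → not met
9. lead-paint assessment 81 days ago vs limit 90 → met
Not met: 1, 3, 8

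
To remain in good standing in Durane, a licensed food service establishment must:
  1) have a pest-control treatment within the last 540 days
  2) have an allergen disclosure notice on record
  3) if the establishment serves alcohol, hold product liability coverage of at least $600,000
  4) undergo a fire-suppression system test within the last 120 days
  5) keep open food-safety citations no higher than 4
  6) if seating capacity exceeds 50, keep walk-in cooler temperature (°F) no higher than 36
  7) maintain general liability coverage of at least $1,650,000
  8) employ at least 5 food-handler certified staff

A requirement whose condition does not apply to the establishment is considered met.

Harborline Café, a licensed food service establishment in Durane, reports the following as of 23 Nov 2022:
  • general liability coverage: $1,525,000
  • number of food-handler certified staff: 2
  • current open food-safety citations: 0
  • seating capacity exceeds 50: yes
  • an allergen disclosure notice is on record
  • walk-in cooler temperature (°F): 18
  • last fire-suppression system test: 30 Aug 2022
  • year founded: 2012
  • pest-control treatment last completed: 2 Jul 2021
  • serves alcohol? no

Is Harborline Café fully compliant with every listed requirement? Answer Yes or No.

1. pest-control treatment 509 days ago vs limit 540 → met
2. allergen disclosure notice present → met
3. condition 'serves alcohol' does not hold → requirement n/a → met
4. fire-suppression system test 85 days ago vs limit 120 → met
5. open food-safety citations 0 ≤ 4 → met
6. condition 'seating capacity exceeds 50' holds; walk-in cooler temperature (°F) 18 ≤ 36 → met
7. general liability coverage $1,525,000 < $1,650,000 → not met
8. food-handler certified staff 2 < 5 → not met
Not met: 7, 8

No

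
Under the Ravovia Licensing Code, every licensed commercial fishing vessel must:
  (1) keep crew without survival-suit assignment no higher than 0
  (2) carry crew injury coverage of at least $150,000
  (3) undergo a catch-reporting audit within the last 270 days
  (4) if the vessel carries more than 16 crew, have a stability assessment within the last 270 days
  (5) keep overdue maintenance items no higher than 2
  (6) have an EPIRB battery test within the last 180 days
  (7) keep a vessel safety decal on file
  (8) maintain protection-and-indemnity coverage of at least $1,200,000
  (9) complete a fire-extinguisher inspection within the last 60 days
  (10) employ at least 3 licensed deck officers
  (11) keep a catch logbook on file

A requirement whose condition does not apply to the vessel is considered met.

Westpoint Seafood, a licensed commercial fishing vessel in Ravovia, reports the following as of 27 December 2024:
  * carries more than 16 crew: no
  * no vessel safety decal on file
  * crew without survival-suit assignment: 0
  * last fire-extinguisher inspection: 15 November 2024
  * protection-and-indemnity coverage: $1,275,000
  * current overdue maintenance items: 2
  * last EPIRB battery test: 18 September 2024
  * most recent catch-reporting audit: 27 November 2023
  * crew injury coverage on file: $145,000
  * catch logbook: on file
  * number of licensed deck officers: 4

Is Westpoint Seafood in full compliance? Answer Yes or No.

1. crew without survival-suit assignment 0 ≤ 0 → met
2. crew injury coverage $145,000 < $150,000 → not met
3. catch-reporting audit 396 days ago vs limit 270 → not met
4. condition 'carries more than 16 crew' does not hold → requirement n/a → met
5. overdue maintenance items 2 ≤ 2 → met
6. EPIRB battery test 100 days ago vs limit 180 → met
7. vessel safety decal absent → not met
8. protection-and-indemnity coverage $1,275,000 ≥ $1,200,000 → met
9. fire-extinguisher inspection 42 days ago vs limit 60 → met
10. licensed deck officers 4 ≥ 3 → met
11. catch logbook present → met
Not met: 2, 3, 7

No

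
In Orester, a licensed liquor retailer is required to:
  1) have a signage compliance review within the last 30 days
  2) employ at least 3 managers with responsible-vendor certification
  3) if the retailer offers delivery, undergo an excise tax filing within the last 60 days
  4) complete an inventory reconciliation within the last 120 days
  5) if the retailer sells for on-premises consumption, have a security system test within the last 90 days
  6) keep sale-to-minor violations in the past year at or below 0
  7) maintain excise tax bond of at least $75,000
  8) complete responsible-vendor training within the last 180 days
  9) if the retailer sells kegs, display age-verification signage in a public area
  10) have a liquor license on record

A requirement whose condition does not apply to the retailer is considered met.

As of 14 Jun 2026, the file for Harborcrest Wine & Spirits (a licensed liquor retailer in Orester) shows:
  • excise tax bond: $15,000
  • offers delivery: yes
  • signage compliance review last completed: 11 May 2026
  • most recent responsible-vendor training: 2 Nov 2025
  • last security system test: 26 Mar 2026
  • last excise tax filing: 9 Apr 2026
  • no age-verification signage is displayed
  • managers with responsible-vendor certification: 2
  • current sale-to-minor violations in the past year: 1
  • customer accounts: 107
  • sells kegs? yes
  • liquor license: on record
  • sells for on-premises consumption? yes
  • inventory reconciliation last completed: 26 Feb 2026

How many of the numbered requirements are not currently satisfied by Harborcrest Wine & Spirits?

7

1. signage compliance review 34 days ago vs limit 30 → not met
2. managers with responsible-vendor certification 2 < 3 → not met
3. condition 'offers delivery' holds; excise tax filing 66 days ago vs limit 60 → not met
4. inventory reconciliation 108 days ago vs limit 120 → met
5. condition 'sells for on-premises consumption' holds; security system test 80 days ago vs limit 90 → met
6. sale-to-minor violations in the past year 1 > 0 → not met
7. excise tax bond $15,000 < $75,000 → not met
8. responsible-vendor training 224 days ago vs limit 180 → not met
9. condition 'sells kegs' holds; age-verification signage absent → not met
10. liquor license present → met
Not met: 7 of 10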